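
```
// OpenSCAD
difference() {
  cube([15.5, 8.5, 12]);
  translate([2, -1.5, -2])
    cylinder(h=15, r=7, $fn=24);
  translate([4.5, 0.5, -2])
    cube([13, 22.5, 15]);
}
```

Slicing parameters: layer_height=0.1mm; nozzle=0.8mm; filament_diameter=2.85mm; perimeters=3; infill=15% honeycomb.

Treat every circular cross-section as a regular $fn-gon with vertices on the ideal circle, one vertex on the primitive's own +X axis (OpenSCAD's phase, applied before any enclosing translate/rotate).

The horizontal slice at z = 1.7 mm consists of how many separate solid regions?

2

At z = 1.7 mm: the cube (footprint 15.5×8.5) is included at this height; the r=7 cylinder at (2, -1.5) gives a regular 24-gon of circumradius 7 (constant along its height); the cube at (4.5, 0.5) (footprint 13×22.5) is included at this height; After the difference (first − rest): starting from the 15.5×8.5 cube, the r=7 cylinder at (2, -1.5) partially overlaps it — only the 38.43 mm² overlap (of its 152.19 mm²) is removed, clipping the outline; the 13×22.5 cube at (4.5, 0.5) partially overlaps it — only the 75.71 mm² overlap (of its 292.50 mm²) is removed, clipping the outline — 2 connected regions. The result has 2 disconnected regions.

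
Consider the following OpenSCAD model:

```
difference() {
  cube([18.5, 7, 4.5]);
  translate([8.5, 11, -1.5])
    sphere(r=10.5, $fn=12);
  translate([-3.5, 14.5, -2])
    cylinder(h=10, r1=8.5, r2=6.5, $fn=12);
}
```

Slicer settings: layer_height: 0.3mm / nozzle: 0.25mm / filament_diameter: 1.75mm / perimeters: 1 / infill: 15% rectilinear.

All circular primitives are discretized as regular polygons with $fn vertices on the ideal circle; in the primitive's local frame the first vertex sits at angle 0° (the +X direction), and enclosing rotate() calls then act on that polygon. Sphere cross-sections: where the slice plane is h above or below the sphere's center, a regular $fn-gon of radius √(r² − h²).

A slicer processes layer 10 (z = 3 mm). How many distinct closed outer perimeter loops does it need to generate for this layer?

At z = 3 mm: the cube is present — its section is the full 18.5×7 rectangle; the sphere at (8.5, 11): section is a regular 12-gon, circumradius = √(r²−h²) = √(10.5²−4.5²) = 9.487; the cone at (-3.5, 14.5) contributes a regular 12-gon of circumradius 7.500 (interpolated between r1=8.5 and r2=6.5 at t=0.500); Taking the first minus the rest: starting from the 18.5×7 cube, the r=10.5 sphere at (8.5, 11) partially overlaps it — only the 63.39 mm² overlap (of its 270.00 mm²) is removed, clipping the outline; the cone at (-3.5, 14.5) misses the remaining region (no effect) — 1 connected region. The result has 1 disconnected region.

1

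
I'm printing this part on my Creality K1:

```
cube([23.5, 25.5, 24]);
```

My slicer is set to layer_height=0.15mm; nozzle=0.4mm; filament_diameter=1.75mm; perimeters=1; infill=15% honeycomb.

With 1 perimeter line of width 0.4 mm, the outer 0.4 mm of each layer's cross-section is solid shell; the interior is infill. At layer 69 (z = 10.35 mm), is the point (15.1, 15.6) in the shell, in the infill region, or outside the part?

infill

At z = 10.35 mm: the 23.5×25.5 cube contributes its full rectangle. Overall, the cross-section is a single solid region. The nearest boundary edge runs (23.50, 0.00)→(23.50, 25.50); distance from the point to it = 8.40 mm. The point is inside the cross-section and 8.40 mm from the nearest boundary — more than the 0.4 mm shell width (1 × 0.4), so it's in the infill interior.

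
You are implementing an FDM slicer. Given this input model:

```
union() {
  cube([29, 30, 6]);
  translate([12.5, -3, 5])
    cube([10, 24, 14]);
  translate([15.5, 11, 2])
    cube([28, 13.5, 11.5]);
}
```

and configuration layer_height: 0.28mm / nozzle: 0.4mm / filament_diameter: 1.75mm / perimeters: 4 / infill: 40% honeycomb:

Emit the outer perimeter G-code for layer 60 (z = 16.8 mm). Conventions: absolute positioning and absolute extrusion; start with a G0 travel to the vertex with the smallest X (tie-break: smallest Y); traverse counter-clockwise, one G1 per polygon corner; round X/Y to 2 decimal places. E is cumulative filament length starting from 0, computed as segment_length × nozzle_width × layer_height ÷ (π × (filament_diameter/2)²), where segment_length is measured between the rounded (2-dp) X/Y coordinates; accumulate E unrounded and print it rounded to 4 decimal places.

G0 X12.50 Y-3.00 Z16.80
G1 X22.50 Y-3.00 E0.4656
G1 X22.50 Y21.00 E1.5832
G1 X12.50 Y21.00 E2.0488
G1 X12.50 Y-3.00 E3.1664

At z = 16.8 mm: the cube does not reach this height (z outside [0, 6]); the cube at (12.5, -3) (footprint 10×24) is included at this height; the cube at (15.5, 11) is not intersected at this z (z outside [2, 13.5]); Taking the union: only the 10×24 cube at (12.5, -3) is present, so the union is just that shape — 1 connected region. The outline is a single polygon with 4 vertices. Extrusion per mm of travel: 0.4 × 0.28 / (π × 0.875²) = 0.046564. Accumulating E over each segment gives final E = 3.1664.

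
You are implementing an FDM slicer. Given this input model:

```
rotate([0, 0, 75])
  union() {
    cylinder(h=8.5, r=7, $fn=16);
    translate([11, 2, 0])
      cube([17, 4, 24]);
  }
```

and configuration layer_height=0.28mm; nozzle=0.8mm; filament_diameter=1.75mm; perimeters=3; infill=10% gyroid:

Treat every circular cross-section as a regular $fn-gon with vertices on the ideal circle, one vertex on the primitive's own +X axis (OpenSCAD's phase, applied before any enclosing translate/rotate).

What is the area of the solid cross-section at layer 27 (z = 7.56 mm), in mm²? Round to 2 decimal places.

218.01 mm²

At z = 7.56 mm: the r=7 cylinder gives a regular 16-gon of circumradius 7 (constant along its height) (area = (16/2)·7.000²·sin(360°/16) = 150.01 mm²); the 17×4 cube at (11, 2) contributes its full rectangle (area 68.00 mm²); Combining (union): the 2 present regions are separate (no shared area or edge), so areas and boundary lengths simply add and each stays a separate island — area = 218.01 mm²; (rotated 75° about Z; rotation is an isometry so areas/perimeters/island counts are preserved). Overall, the cross-section has 2 separate islands. Net area = 218.01 mm².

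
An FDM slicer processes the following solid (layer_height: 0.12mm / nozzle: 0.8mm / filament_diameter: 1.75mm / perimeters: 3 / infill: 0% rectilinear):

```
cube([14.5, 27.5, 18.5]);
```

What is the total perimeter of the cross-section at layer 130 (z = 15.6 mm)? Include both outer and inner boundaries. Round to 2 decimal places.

84.00 mm

At z = 15.6 mm: the 14.5×27.5 cube contributes its full rectangle (perimeter 84.00 mm). Overall, the cross-section is a single solid region. Total boundary length (outer) = 84.00 mm.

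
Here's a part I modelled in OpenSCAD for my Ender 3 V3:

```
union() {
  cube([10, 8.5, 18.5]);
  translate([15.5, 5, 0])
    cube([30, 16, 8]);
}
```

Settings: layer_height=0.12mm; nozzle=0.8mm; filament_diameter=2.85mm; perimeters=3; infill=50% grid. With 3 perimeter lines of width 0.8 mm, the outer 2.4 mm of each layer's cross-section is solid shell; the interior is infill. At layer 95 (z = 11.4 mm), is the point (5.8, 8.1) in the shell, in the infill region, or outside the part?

At z = 11.4 mm: the cube is present — its section is the full 10×8.5 rectangle; the cube at (15.5, 5) is absent (z outside [0, 8]); Taking the union: only the 10×8.5 cube is present, so the union is just that shape — 1 connected region. Overall, the cross-section is a single solid region. The nearest boundary edge runs (10.00, 8.50)→(0.00, 8.50); distance from the point to it = 0.40 mm. The point is inside the cross-section, 0.40 mm from the nearest boundary — within the 2.4 mm shell band (3 × 0.8).

shell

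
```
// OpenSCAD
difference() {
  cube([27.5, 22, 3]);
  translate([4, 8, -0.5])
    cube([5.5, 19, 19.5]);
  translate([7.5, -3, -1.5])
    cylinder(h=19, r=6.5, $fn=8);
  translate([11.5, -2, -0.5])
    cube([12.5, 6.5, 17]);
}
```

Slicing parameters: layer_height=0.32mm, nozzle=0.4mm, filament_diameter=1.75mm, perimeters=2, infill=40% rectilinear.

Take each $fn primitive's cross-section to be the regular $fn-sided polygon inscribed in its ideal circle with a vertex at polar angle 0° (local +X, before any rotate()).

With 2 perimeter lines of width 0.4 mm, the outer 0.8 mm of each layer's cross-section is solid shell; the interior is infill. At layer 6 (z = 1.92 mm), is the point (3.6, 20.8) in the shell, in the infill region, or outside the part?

At z = 1.92 mm: the cube (footprint 27.5×22) is included at this height; the cube at (4, 8) (footprint 5.5×19) is included at this height; the r=6.5 cylinder at (7.5, -3) gives a regular 8-gon of circumradius 6.5 (constant along its height); the 12.5×6.5 cube at (11.5, -2) contributes its full rectangle; Taking the first minus the rest: starting from the 27.5×22 cube, the 5.5×19 cube at (4, 8) partially overlaps it — only the 77.00 mm² overlap (of its 104.50 mm²) is removed, clipping the outline; the r=6.5 cylinder at (7.5, -3) partially overlaps it — only the 24.48 mm² overlap (of its 119.50 mm²) is removed, clipping the outline; the 12.5×6.5 cube at (11.5, -2) partially overlaps it — only the 54.70 mm² overlap (of its 81.25 mm²) is removed, clipping the outline — 1 connected region. Overall, the cross-section is a single solid region. The nearest boundary edge runs (4.00, 22.00)→(4.00, 8.00); distance from the point to it = 0.40 mm. The point is inside the cross-section, 0.40 mm from the nearest boundary — within the 0.8 mm shell band (2 × 0.4).

shell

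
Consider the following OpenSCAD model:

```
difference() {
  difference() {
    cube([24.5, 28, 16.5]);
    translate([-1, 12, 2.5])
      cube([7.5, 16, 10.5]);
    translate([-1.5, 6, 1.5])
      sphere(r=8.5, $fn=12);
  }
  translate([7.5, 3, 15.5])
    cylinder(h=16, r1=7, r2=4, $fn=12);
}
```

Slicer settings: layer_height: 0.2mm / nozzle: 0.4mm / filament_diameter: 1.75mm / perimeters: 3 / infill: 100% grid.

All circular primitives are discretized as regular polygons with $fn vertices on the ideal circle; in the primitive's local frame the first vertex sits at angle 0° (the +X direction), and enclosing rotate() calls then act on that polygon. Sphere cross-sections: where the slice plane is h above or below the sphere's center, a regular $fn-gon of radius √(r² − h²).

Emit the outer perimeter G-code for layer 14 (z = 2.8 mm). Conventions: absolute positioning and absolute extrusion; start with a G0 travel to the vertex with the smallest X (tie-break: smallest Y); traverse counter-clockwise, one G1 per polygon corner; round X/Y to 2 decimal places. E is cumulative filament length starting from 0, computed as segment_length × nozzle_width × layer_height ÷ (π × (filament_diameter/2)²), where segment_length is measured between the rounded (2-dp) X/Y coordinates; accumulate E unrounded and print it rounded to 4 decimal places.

At z = 2.8 mm: the cube (footprint 24.5×28) is included at this height; the 7.5×16 cube at (-1, 12) contributes its full rectangle; the r=8.5 sphere at (-1.5, 6) slices to a regular 12-gon of circumradius 8.400 (√(r²−h²) with h=1.3 from center); After the difference (first − rest): starting from the 24.5×28 cube, the 7.5×16 cube at (-1, 12) partially overlaps it — only the 104.00 mm² overlap (of its 120.00 mm²) is removed, clipping the outline; the r=8.5 sphere at (-1.5, 6) partially overlaps it — only the 70.78 mm² overlap (of its 211.68 mm²) is removed, clipping the outline — 1 connected region; the cone at (7.5, 3) does not reach this height (z outside [15.5, 31.5]); Subtracting the remaining from the first: none of the subtracted shapes is present at this height, so the result so far is unchanged — 1 connected region. The outline is a single polygon with 9 vertices. Extrusion per mm of travel: 0.4 × 0.2 / (π × 0.875²) = 0.033260. Accumulating E over each segment gives final E = 3.2878.

G0 X3.97 Y0.00 Z2.80
G1 X24.50 Y0.00 E0.6828
G1 X24.50 Y28.00 E1.6141
G1 X6.50 Y28.00 E2.2128
G1 X6.50 Y12.00 E2.7450
G1 X3.97 Y12.00 E2.8291
G1 X5.77 Y10.20 E2.9138
G1 X6.90 Y6.00 E3.0584
G1 X5.77 Y1.80 E3.2031
G1 X3.97 Y0.00 E3.2878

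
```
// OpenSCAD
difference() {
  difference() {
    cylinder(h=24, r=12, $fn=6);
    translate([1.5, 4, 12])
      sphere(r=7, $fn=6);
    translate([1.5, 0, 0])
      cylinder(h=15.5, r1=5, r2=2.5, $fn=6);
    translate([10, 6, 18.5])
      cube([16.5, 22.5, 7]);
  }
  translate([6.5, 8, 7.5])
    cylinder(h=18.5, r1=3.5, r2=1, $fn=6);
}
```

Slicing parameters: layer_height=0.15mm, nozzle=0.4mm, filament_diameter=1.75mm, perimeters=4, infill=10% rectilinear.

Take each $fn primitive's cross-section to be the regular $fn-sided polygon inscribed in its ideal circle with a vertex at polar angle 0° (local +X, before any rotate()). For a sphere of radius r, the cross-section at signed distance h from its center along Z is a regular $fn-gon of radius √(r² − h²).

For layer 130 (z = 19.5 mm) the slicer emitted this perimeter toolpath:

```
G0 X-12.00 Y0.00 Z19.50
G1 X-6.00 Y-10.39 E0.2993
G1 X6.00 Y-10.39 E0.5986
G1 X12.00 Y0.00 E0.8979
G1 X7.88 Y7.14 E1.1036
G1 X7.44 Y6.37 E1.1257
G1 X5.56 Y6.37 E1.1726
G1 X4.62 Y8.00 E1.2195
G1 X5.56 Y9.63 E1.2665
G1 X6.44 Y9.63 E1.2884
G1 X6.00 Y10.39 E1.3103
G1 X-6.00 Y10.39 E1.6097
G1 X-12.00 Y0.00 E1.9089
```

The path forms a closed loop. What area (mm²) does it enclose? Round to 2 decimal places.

366.92 mm²

Apply the shoelace formula to the sequence of (X, Y) vertices; enclosed area = 366.92 mm².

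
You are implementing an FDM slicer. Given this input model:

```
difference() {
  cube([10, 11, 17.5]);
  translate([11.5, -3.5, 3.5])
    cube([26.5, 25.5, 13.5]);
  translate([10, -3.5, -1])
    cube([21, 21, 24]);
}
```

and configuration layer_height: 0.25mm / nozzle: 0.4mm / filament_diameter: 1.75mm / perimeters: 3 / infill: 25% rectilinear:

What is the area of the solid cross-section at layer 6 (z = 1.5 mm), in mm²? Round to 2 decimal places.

110.00 mm²

At z = 1.5 mm: the cube is present — its section is the full 10×11 rectangle (area 110.00 mm²); the cube at (11.5, -3.5) does not reach this height (z outside [3.5, 17]); the cube at (10, -3.5) (footprint 21×21) is included at this height (area 441.00 mm²); Subtracting the remaining from the first: starting from the 10×11 cube (110.00 mm²), the 21×21 cube at (10, -3.5) misses the remaining region (no effect) — area = 110.00 mm². Overall, the cross-section is a single solid region. Net area = 110.00 mm².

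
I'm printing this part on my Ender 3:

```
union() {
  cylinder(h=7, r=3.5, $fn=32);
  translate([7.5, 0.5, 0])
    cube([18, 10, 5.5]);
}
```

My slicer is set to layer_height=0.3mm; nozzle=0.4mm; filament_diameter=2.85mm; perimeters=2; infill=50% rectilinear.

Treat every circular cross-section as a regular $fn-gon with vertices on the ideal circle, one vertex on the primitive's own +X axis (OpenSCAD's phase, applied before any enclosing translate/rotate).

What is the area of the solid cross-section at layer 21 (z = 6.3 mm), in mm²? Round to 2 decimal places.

38.24 mm²

At z = 6.3 mm: the r=3.5 cylinder gives a regular 32-gon of circumradius 3.5 (constant along its height) (area = (32/2)·3.500²·sin(360°/32) = 38.24 mm²); the cube at (7.5, 0.5) does not reach this height (z outside [0, 5.5]); Taking the union: only the r=3.5 cylinder is present, so the union is just that shape — area = 38.24 mm². Overall, the cross-section is a single solid region. Net area = 38.24 mm².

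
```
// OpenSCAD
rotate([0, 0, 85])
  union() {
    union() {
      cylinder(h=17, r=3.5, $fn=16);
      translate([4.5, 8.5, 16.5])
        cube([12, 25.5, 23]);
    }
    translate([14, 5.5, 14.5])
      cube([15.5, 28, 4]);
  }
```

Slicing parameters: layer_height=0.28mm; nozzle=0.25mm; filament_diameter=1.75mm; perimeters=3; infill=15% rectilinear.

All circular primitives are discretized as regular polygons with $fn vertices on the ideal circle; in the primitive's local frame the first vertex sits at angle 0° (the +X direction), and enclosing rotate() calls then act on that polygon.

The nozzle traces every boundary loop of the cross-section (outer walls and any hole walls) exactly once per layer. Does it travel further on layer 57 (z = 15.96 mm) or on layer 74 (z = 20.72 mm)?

Layer 57 (z = 15.96): the r=3.5 cylinder gives a regular 16-gon of circumradius 3.5 (constant along its height) (perimeter = 2·16·3.500·sin(180°/16) = 21.85 mm); the cube at (4.5, 8.5) does not reach this height (z outside [16.5, 39.5]); Taking the union: only the r=3.5 cylinder is present, so the union is just that shape — boundary = 21.85 mm; the cube at (14, 5.5) (footprint 15.5×28) is included at this height (perimeter 87.00 mm); Merging all regions: the 2 present regions are separate (no shared area or edge), so areas and boundary lengths simply add and each stays a separate island — boundary = 108.85 mm; (rotated 85° about Z; rotation is an isometry so areas/perimeters/island counts are preserved). So its perimeter = 108.85 mm. Layer 74 (z = 20.72): the cylinder is absent (z outside [0, 17]); the 12×25.5 cube at (4.5, 8.5) contributes its full rectangle (perimeter 75.00 mm); Merging all regions: only the 12×25.5 cube at (4.5, 8.5) is present, so the union is just that shape — boundary = 75.00 mm; the cube at (14, 5.5) does not reach this height (z outside [14.5, 18.5]); Combining (union): only that combined region is present, so the union is just that shape — boundary = 75.00 mm; (whole slice rotated 85° about Z — lengths, areas and connectivity unchanged). So its perimeter = 75.00 mm. Layer 57 is larger (108.85 vs 75.00 mm).

layer 57 (z = 15.96 mm)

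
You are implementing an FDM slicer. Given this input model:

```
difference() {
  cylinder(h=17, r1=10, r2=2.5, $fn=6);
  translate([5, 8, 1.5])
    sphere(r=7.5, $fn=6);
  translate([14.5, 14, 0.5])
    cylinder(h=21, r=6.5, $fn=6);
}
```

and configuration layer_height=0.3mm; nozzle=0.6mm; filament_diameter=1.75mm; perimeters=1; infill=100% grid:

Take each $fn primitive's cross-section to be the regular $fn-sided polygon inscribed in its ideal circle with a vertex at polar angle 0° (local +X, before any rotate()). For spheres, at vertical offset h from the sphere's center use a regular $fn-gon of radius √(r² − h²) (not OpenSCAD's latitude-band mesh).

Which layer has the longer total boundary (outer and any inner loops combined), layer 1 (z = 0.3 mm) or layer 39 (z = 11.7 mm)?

layer 1 (z = 0.3 mm)

Layer 1 (z = 0.3): the cone (r1=10→r2=2.5) has section circumradius 9.868 here — a regular 6-gon (perimeter = 2·6·9.868·sin(180°/6) = 59.21 mm); the r=7.5 sphere at (5, 8) slices to a regular 6-gon of circumradius 7.403 (√(r²−h²) with h=1.2 from center) (perimeter = 2·6·7.403·sin(180°/6) = 44.42 mm); the cylinder at (14.5, 14) is not intersected at this z (z outside [0.5, 21.5]); After the difference (first − rest): starting from the cone, the r=7.5 sphere at (5, 8) partially overlaps it — only the 53.04 mm² overlap (of its 142.40 mm²) is removed, clipping the outline — boundary = 60.08 mm. So its perimeter = 60.08 mm. Layer 39 (z = 11.7): the cone contributes a regular 6-gon of circumradius 4.838 (interpolated between r1=10 and r2=2.5 at t=0.688) (perimeter = 2·6·4.838·sin(180°/6) = 29.03 mm); the sphere at (5, 8) is absent (|z−center|=10.200 > r=7.5); the r=6.5 cylinder at (14.5, 14) gives a regular 6-gon of circumradius 6.5 (constant along its height) (perimeter = 2·6·6.500·sin(180°/6) = 39.00 mm); After the difference (first − rest): starting from the cone, the r=6.5 cylinder at (14.5, 14) misses the remaining region (no effect) — boundary = 29.03 mm. So its perimeter = 29.03 mm. Layer 1 is larger (60.08 vs 29.03 mm).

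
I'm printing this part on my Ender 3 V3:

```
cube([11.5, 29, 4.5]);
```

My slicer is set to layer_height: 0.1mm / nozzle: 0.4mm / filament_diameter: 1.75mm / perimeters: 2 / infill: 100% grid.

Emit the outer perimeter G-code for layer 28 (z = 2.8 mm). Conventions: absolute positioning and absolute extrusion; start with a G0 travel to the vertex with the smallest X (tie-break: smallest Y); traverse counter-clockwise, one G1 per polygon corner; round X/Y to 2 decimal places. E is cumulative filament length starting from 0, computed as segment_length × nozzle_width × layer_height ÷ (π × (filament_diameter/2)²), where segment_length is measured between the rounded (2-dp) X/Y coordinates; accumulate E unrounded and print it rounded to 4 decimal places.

G0 X0.00 Y0.00 Z2.80
G1 X11.50 Y0.00 E0.1912
G1 X11.50 Y29.00 E0.6735
G1 X0.00 Y29.00 E0.8648
G1 X0.00 Y0.00 E1.3470

At z = 2.8 mm: the cube is present — its section is the full 11.5×29 rectangle. The outline is a single polygon with 4 vertices. Extrusion per mm of travel: 0.4 × 0.1 / (π × 0.875²) = 0.016630. Accumulating E over each segment gives final E = 1.3470.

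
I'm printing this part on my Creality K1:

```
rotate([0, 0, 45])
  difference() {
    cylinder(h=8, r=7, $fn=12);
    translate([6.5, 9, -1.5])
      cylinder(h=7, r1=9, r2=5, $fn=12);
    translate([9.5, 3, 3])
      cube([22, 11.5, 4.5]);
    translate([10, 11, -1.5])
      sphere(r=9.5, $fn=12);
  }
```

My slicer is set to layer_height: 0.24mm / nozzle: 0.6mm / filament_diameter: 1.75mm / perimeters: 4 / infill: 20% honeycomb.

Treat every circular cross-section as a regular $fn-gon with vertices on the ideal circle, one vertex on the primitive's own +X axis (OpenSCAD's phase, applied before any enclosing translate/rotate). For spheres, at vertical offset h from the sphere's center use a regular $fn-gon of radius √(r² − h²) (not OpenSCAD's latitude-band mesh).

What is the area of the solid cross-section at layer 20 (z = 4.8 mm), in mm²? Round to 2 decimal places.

At z = 4.8 mm: the cylinder: section is a regular 12-gon, circumradius r=7 (area = (12/2)·7.000²·sin(360°/12) = 147.00 mm²); the cone at (6.5, 9) contributes a regular 12-gon of circumradius 5.400 (interpolated between r1=9 and r2=5 at t=0.900) (area = (12/2)·5.400²·sin(360°/12) = 87.48 mm²); the cube at (9.5, 3) (footprint 22×11.5) is included at this height (area 253.00 mm²); the r=9.5 sphere at (10, 11) contributes a regular 12-gon of circumradius √(9.5²−6.3²) = 7.111 (area = (12/2)·7.111²·sin(360°/12) = 151.68 mm²); After the difference (first − rest): starting from the r=7 cylinder (147.00 mm²), the cone at (6.5, 9) partially overlaps it — only the 3.24 mm² overlap (of its 87.48 mm²) is removed, clipping the outline; the 22×11.5 cube at (9.5, 3) misses the remaining region (no effect); the r=9.5 sphere at (10, 11) misses the remaining region (no effect) — area = 143.76 mm²; (whole slice rotated 45° about Z — lengths, areas and connectivity unchanged). Overall, the cross-section is a single solid region. Net area = 143.76 mm².

143.76 mm²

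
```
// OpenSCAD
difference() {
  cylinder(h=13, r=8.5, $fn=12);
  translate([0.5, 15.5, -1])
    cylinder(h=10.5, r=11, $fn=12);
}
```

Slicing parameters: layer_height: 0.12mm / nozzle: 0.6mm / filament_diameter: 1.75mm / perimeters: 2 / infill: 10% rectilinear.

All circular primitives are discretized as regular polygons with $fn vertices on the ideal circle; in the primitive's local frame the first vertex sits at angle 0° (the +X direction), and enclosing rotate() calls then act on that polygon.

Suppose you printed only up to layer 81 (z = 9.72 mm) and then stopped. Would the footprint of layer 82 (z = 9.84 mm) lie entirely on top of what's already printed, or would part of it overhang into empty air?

Compare the two slices. At z = 9.72: the r=8.5 cylinder contributes a regular 12-gon of circumradius 8.5 (area = (12/2)·8.500²·sin(360°/12) = 216.75 mm²); the cylinder at (0.5, 15.5) is not intersected at this z (z outside [-1, 9.5]); After the difference (first − rest): none of the subtracted shapes is present at this height, so the r=8.5 cylinder is unchanged — area = 216.75 mm². At z = 9.84: the r=8.5 cylinder contributes a regular 12-gon of circumradius 8.5 (area = (12/2)·8.500²·sin(360°/12) = 216.75 mm²); the cylinder at (0.5, 15.5) does not reach this height (z outside [-1, 9.5]); Taking the first minus the rest: none of the subtracted shapes is present at this height, so the r=8.5 cylinder is unchanged — area = 216.75 mm². Checking containment: the cross-section at z = 9.84 is a subset of the cross-section at z = 9.72.

entirely on top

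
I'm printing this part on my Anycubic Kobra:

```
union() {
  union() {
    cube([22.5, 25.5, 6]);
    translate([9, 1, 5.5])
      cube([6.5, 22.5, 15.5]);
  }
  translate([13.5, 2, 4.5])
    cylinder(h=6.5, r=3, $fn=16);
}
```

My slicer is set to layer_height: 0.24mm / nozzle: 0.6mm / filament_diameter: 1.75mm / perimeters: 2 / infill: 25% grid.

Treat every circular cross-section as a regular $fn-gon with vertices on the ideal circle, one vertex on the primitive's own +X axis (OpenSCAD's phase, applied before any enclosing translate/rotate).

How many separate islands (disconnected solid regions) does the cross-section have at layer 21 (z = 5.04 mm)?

At z = 5.04 mm: the cube is present — its section is the full 22.5×25.5 rectangle; the cube at (9, 1) does not reach this height (z outside [5.5, 21]); Combining (union): only the 22.5×25.5 cube is present, so the union is just that shape — 1 connected region; the cylinder at (13.5, 2): section is a regular 16-gon, circumradius r=3; Taking the union: the regions partially overlap (shared area 24.64 mm²), so overlapping operands fuse into one piece — 1 connected region. Overall, the cross-section is a single solid region. Island count = 1.

1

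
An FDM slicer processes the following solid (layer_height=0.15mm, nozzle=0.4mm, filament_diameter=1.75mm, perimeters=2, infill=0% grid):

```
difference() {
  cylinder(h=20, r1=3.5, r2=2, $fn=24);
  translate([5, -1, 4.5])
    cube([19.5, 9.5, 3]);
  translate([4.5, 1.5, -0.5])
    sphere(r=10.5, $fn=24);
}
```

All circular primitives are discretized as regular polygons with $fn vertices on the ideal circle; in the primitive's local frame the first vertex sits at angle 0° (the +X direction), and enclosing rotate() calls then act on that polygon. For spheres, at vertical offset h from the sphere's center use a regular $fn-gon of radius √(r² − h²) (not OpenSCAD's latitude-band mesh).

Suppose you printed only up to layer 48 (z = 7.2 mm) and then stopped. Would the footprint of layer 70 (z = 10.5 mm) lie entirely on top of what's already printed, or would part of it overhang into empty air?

part overhangs

Compare the two slices. At z = 7.2: the cone (r1=3.5→r2=2) has section circumradius 2.960 here — a regular 24-gon (area = (24/2)·2.960²·sin(360°/24) = 27.21 mm²); the cube at (5, -1) is present — its section is the full 19.5×9.5 rectangle (area 185.25 mm²); the sphere at (4.5, 1.5): section is a regular 24-gon, circumradius = √(r²−h²) = √(10.5²−7.7²) = 7.139 (area = (24/2)·7.139²·sin(360°/24) = 158.27 mm²); Taking the first minus the rest: starting from the cone (27.21 mm²), the 19.5×9.5 cube at (5, -1) misses the remaining region (no effect); the r=10.5 sphere at (4.5, 1.5) partially overlaps it — only the 25.45 mm² overlap (of its 158.27 mm²) is removed, clipping the outline — area = 1.77 mm². At z = 10.5: the cone contributes a regular 24-gon of circumradius 2.712 (interpolated between r1=3.5 and r2=2 at t=0.525) (area = (24/2)·2.712²·sin(360°/24) = 22.85 mm²); the cube at (5, -1) is not intersected at this z (z outside [4.5, 7.5]); the sphere at (4.5, 1.5) does not reach this height (|z−center|=11.000 > r=10.5); Subtracting the remaining from the first: none of the subtracted shapes is present at this height, so the cone is unchanged — area = 22.85 mm². Checking containment: at z = 10.5 the cross-section extends beyond the z = 7.2 cross-section by about 22.10 mm².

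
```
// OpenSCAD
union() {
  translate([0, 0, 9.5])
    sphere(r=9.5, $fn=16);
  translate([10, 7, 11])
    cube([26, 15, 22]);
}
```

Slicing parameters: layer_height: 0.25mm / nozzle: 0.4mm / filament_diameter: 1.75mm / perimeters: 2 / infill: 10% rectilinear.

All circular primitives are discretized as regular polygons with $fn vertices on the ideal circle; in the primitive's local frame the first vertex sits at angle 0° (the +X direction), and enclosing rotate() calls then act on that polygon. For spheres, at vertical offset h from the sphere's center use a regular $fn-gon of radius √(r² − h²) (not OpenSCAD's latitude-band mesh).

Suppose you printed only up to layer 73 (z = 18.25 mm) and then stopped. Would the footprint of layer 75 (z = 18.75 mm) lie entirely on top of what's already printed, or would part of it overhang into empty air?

entirely on top

Compare the two slices. At z = 18.25: the r=9.5 sphere slices to a regular 16-gon of circumradius 3.700 (√(r²−h²) with h=8.75 from center) (area = (16/2)·3.700²·sin(360°/16) = 41.90 mm²); the 26×15 cube at (10, 7) contributes its full rectangle (area 390.00 mm²); Combining (union): the 2 present regions are separate (no shared area or edge), so areas and boundary lengths simply add and each stays a separate island — area = 431.90 mm². At z = 18.75: the sphere: section is a regular 16-gon, circumradius = √(r²−h²) = √(9.5²−9.25²) = 2.165 (area = (16/2)·2.165²·sin(360°/16) = 14.35 mm²); the 26×15 cube at (10, 7) contributes its full rectangle (area 390.00 mm²); Taking the union: the 2 present regions are separate (no shared area or edge), so areas and boundary lengths simply add and each stays a separate island — area = 404.35 mm². Checking containment: the cross-section at z = 18.75 is a subset of the cross-section at z = 18.25.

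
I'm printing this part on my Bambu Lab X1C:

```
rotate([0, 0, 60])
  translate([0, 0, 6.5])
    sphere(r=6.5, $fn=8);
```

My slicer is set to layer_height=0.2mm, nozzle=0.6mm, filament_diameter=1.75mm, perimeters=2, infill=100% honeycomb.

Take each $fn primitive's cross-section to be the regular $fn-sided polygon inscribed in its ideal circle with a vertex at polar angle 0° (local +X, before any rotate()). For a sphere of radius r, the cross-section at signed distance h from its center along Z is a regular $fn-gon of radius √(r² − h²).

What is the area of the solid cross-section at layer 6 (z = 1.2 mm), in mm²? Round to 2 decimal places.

40.05 mm²

At z = 1.2 mm: the r=6.5 sphere contributes a regular 8-gon of circumradius √(6.5²−5.3²) = 3.763 (area = (8/2)·3.763²·sin(360°/8) = 40.05 mm²); (whole slice rotated 60° about Z — lengths, areas and connectivity unchanged). Overall, the cross-section is a single solid region. Net area = 40.05 mm².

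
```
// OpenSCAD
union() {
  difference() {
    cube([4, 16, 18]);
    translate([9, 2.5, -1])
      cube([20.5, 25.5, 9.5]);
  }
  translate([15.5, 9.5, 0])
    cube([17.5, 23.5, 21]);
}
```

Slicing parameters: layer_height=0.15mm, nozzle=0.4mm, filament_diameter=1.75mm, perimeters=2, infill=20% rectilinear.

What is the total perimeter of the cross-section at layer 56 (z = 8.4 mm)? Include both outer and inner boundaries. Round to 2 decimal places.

At z = 8.4 mm: the cube (footprint 4×16) is included at this height (perimeter 40.00 mm); the cube at (9, 2.5) (footprint 20.5×25.5) is included at this height (perimeter 92.00 mm); Taking the first minus the rest: starting from the 4×16 cube, the 20.5×25.5 cube at (9, 2.5) misses the remaining region (no effect) — boundary = 40.00 mm; the cube at (15.5, 9.5) is present — its section is the full 17.5×23.5 rectangle (perimeter 82.00 mm); Taking the union: the 2 present regions are separate (no shared area or edge), so areas and boundary lengths simply add and each stays a separate island — boundary = 122.00 mm. Overall, the cross-section has 2 separate islands. Total boundary length (outer) = 122.00 mm.

122.00 mm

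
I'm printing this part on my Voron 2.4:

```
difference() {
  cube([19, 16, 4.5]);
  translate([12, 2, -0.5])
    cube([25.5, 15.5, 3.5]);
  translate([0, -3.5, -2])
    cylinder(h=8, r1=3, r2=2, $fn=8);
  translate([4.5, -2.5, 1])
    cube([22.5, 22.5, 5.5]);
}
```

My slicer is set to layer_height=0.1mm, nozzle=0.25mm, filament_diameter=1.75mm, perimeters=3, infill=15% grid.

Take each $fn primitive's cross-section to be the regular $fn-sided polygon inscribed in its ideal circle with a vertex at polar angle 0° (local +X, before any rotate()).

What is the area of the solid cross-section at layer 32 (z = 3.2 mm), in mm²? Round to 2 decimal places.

At z = 3.2 mm: the 19×16 cube contributes its full rectangle (area 304.00 mm²); the cube at (12, 2) is absent (z outside [-0.5, 3]); the cone at (0, -3.5) (r1=3→r2=2) has section circumradius 2.350 here — a regular 8-gon (area = (8/2)·2.350²·sin(360°/8) = 15.62 mm²); the 22.5×22.5 cube at (4.5, -2.5) contributes its full rectangle (area 506.25 mm²); Taking the first minus the rest: starting from the 19×16 cube (304.00 mm²), the cone at (0, -3.5) misses the remaining region (no effect); the 22.5×22.5 cube at (4.5, -2.5) partially overlaps it — only the 232.00 mm² overlap (of its 506.25 mm²) is removed, clipping the outline — area = 72.00 mm². Overall, the cross-section is a single solid region. Net area = 72.00 mm².

72.00 mm²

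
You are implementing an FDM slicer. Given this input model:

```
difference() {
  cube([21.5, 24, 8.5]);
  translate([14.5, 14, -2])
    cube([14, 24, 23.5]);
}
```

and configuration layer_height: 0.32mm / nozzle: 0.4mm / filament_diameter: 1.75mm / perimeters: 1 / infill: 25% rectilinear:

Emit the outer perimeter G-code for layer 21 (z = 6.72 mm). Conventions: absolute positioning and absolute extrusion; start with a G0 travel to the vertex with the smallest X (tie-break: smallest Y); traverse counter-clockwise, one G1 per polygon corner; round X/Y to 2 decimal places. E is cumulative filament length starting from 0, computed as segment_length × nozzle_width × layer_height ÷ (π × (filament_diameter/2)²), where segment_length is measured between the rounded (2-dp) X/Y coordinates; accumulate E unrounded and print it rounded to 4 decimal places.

At z = 6.72 mm: the cube is present — its section is the full 21.5×24 rectangle; the 14×24 cube at (14.5, 14) contributes its full rectangle; Subtracting the remaining from the first: starting from the 21.5×24 cube, the 14×24 cube at (14.5, 14) partially overlaps it — only the 70.00 mm² overlap (of its 336.00 mm²) is removed, clipping the outline — 1 connected region. The outline is a single polygon with 6 vertices. Extrusion per mm of travel: 0.4 × 0.32 / (π × 0.875²) = 0.053216. Accumulating E over each segment gives final E = 4.8427.

G0 X0.00 Y0.00 Z6.72
G1 X21.50 Y0.00 E1.1441
G1 X21.50 Y14.00 E1.8892
G1 X14.50 Y14.00 E2.2617
G1 X14.50 Y24.00 E2.7939
G1 X0.00 Y24.00 E3.5655
G1 X0.00 Y0.00 E4.8427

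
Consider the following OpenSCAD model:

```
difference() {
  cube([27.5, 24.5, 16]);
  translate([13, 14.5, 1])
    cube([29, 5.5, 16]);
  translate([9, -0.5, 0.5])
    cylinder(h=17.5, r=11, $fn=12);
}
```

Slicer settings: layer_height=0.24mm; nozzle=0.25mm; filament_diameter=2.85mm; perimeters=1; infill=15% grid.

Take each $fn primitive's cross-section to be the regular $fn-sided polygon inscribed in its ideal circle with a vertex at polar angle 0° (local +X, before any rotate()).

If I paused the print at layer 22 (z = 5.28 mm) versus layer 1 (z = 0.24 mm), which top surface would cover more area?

layer 1 (z = 0.24 mm)

Layer 22 (z = 5.28): the 27.5×24.5 cube contributes its full rectangle (area 673.75 mm²); the 29×5.5 cube at (13, 14.5) contributes its full rectangle (area 159.50 mm²); the r=11 cylinder at (9, -0.5) gives a regular 12-gon of circumradius 11 (constant along its height) (area = (12/2)·11.000²·sin(360°/12) = 363.00 mm²); After the difference (first − rest): starting from the 27.5×24.5 cube (673.75 mm²), the 29×5.5 cube at (13, 14.5) partially overlaps it — only the 79.75 mm² overlap (of its 159.50 mm²) is removed, clipping the outline; the r=11 cylinder at (9, -0.5) partially overlaps it — only the 164.45 mm² overlap (of its 363.00 mm²) is removed, clipping the outline — area = 429.55 mm². So its area = 429.55 mm². Layer 1 (z = 0.24): the 27.5×24.5 cube contributes its full rectangle (area 673.75 mm²); the cube at (13, 14.5) does not reach this height (z outside [1, 17]); the cylinder at (9, -0.5) is absent (z outside [0.5, 18]); Subtracting the remaining from the first: none of the subtracted shapes is present at this height, so the 27.5×24.5 cube is unchanged — area = 673.75 mm². So its area = 673.75 mm². Layer 1 is larger (673.75 vs 429.55 mm²).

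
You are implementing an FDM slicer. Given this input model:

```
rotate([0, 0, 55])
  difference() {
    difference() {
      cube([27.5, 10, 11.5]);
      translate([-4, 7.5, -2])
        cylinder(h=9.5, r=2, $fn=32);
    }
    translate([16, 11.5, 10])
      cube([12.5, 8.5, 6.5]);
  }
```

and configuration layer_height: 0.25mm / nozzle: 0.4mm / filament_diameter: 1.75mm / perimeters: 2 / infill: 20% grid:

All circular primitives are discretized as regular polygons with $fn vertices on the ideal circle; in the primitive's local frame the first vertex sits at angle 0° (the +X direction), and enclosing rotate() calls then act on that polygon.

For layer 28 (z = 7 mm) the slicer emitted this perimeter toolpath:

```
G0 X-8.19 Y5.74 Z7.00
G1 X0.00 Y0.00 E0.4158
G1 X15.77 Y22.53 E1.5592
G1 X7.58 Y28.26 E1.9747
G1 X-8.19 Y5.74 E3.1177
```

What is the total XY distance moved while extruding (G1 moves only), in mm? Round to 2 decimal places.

74.99 mm

Sum the Euclidean lengths of each G1 segment: total = 74.99 mm.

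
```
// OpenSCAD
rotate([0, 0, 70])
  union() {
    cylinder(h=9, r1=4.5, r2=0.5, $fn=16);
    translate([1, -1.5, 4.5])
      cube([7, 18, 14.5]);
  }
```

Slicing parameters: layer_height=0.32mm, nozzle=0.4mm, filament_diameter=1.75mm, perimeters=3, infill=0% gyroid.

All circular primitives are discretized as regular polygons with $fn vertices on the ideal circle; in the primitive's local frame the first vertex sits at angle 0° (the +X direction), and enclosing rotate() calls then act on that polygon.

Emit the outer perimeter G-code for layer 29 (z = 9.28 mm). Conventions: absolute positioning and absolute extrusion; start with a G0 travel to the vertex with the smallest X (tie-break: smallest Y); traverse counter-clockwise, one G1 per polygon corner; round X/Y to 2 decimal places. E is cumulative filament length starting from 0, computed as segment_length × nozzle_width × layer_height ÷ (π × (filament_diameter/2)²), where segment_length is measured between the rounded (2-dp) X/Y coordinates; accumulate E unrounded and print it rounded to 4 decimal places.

G0 X-15.16 Y6.58 Z9.28
G1 X1.75 Y0.43 E0.9576
G1 X4.15 Y7.00 E1.3298
G1 X-12.77 Y13.16 E2.2880
G1 X-15.16 Y6.58 E2.6606

At z = 9.28 mm: the cone is absent (z outside [0, 9]); the cube at (1, -1.5) is present — its section is the full 7×18 rectangle; Merging all regions: only the 7×18 cube at (1, -1.5) is present, so the union is just that shape — 1 connected region; (whole slice rotated 70° about Z — lengths, areas and connectivity unchanged). The outline is a single polygon with 4 vertices. Extrusion per mm of travel: 0.4 × 0.32 / (π × 0.875²) = 0.053216. Accumulating E over each segment gives final E = 2.6606.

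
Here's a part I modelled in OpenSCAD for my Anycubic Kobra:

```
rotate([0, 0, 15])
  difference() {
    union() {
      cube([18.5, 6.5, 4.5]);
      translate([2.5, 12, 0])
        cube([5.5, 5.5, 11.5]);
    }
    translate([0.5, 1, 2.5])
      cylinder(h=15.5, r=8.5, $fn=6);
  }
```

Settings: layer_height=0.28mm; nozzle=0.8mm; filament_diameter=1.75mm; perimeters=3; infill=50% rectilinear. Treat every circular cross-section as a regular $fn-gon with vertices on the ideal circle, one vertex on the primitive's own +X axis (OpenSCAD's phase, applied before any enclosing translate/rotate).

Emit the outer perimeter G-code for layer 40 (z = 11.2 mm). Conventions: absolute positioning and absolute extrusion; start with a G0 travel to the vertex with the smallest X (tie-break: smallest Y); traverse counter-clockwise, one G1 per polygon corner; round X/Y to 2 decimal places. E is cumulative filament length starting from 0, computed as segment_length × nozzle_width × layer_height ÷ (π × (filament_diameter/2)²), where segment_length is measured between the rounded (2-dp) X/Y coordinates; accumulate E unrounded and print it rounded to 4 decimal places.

At z = 11.2 mm: the cube is not intersected at this z (z outside [0, 4.5]); the cube at (2.5, 12) is present — its section is the full 5.5×5.5 rectangle; Combining (union): only the 5.5×5.5 cube at (2.5, 12) is present, so the union is just that shape — 1 connected region; the r=8.5 cylinder at (0.5, 1) gives a regular 6-gon of circumradius 8.5 (constant along its height); After the difference (first − rest): starting from that combined region, the r=8.5 cylinder at (0.5, 1) misses the remaining region (no effect) — 1 connected region; (whole slice rotated 15° about Z — lengths, areas and connectivity unchanged). The outline is a single polygon with 4 vertices. Extrusion per mm of travel: 0.8 × 0.28 / (π × 0.875²) = 0.093128. Accumulating E over each segment gives final E = 2.0476.

G0 X-2.11 Y17.55 Z11.20
G1 X-0.69 Y12.24 E0.5119
G1 X4.62 Y13.66 E1.0238
G1 X3.20 Y18.97 E1.5357
G1 X-2.11 Y17.55 E2.0476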